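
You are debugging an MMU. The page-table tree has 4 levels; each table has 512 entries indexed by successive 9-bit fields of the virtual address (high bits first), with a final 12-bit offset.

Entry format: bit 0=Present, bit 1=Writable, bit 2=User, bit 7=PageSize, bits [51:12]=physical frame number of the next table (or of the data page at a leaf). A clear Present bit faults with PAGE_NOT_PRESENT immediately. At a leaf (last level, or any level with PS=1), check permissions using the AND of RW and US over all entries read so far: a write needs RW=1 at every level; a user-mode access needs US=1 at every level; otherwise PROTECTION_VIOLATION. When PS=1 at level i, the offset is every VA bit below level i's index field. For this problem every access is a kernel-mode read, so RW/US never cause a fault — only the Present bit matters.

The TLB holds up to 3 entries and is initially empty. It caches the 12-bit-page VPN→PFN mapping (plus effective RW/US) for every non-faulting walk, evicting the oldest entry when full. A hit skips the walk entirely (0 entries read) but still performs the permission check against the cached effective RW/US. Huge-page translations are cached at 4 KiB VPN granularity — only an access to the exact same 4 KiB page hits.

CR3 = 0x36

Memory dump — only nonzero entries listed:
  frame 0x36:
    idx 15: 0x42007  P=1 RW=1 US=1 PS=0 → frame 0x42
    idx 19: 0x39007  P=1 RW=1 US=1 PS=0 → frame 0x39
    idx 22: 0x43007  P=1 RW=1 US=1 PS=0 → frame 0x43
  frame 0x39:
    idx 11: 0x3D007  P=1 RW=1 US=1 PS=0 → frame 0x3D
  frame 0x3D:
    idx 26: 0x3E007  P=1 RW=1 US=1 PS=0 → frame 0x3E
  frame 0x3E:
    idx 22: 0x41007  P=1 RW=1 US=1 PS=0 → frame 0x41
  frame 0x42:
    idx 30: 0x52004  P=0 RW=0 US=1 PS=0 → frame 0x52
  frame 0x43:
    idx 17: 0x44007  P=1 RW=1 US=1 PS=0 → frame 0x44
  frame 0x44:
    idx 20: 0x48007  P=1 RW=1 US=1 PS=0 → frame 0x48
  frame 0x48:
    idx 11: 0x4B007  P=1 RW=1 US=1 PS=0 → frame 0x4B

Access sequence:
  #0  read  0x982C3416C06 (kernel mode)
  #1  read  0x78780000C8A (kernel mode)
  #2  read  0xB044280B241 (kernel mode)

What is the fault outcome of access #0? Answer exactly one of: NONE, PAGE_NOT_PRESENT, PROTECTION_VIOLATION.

Per-access translation:
#0 VA=0x982C3416C06 (r,kernel):
  lvl0: tbl 0x36, slot 19 ⇒ 0x39007 (P1/RW1/US1/PS0)
  lvl1: tbl 0x39, slot 11 ⇒ 0x3D007 (P1/RW1/US1/PS0)
  lvl2: tbl 0x3D, slot 26 ⇒ 0x3E007 (P1/RW1/US1/PS0)
  lvl3: tbl 0x3E, slot 22 ⇒ 0x41007 (P1/RW1/US1/PS0)
  ✓ 0x41C06  — 4 lookups
#1 VA=0x78780000C8A (r,kernel):
  lvl0: tbl 0x36, slot 15 ⇒ 0x42007 (P1/RW1/US1/PS0)
  lvl1: tbl 0x42, slot 30 ⇒ 0x52004 (P0/RW0/US1/PS0)
  ✗ PAGE_NOT_PRESENT  [2 reads]
#2 VA=0xB044280B241 (r,kernel):
  lvl0: tbl 0x36, slot 22 ⇒ 0x43007 (P1/RW1/US1/PS0)
  lvl1: tbl 0x43, slot 17 ⇒ 0x44007 (P1/RW1/US1/PS0)
  lvl2: tbl 0x44, slot 20 ⇒ 0x48007 (P1/RW1/US1/PS0)
  lvl3: tbl 0x48, slot 11 ⇒ 0x4B007 (P1/RW1/US1/PS0)
  ✓ 0x4B241  — 4 lookups

Access #0 fault: NONE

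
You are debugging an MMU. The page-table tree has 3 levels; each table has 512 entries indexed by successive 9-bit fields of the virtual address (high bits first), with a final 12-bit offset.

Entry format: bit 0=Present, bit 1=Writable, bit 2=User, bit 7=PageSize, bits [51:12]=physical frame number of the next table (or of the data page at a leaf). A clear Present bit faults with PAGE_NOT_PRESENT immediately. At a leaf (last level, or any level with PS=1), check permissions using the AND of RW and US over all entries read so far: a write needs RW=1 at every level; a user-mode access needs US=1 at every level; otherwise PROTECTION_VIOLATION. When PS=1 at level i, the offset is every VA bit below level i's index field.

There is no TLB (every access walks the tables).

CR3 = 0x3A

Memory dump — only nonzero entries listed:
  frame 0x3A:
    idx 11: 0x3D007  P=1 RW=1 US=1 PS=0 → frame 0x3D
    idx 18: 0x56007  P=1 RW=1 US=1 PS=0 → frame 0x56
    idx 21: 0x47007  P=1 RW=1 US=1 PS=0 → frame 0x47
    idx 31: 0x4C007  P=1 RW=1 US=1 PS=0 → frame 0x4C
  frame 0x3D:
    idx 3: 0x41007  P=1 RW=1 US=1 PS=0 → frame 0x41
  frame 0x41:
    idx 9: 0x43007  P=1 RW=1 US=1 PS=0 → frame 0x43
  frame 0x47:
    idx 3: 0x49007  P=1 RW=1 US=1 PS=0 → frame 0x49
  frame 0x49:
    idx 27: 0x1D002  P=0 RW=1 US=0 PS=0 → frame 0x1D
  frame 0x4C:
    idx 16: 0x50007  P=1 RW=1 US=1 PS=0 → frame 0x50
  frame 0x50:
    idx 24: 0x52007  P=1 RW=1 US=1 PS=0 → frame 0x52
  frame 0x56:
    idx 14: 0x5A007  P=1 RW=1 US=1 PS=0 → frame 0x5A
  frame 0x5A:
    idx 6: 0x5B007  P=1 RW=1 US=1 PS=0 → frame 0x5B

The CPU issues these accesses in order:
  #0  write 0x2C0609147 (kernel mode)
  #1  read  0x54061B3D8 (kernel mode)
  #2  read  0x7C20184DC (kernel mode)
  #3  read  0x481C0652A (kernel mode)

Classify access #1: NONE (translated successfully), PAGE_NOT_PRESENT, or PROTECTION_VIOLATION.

Walk each access:
#0 VA=0x2C0609147 (w,kernel):
  L0 @0x3A[11] → 0x3D007  P=1,RW=1,US=1,PS=0
  L1 @0x3D[3] → 0x41007  P=1,RW=1,US=1,PS=0
  L2 @0x41[9] → 0x43007  P=1,RW=1,US=1,PS=0
  ⇒ phys 0x43147  [3 reads]
#1 VA=0x54061B3D8 (r,kernel):
  L0 @0x3A[21] → 0x47007  P=1,RW=1,US=1,PS=0
  L1 @0x47[3] → 0x49007  P=1,RW=1,US=1,PS=0
  L2 @0x49[27] → 0x1D002  P=0,RW=1,US=0,PS=0
  → PAGE_NOT_PRESENT  (3 entries read)
#2 VA=0x7C20184DC (r,kernel):
  L0 @0x3A[31] → 0x4C007  P=1,RW=1,US=1,PS=0
  L1 @0x4C[16] → 0x50007  P=1,RW=1,US=1,PS=0
  L2 @0x50[24] → 0x52007  P=1,RW=1,US=1,PS=0
  ⇒ phys 0x524DC  [3 reads]
#3 VA=0x481C0652A (r,kernel):
  L0 @0x3A[18] → 0x56007  P=1,RW=1,US=1,PS=0
  L1 @0x56[14] → 0x5A007  P=1,RW=1,US=1,PS=0
  L2 @0x5A[6] → 0x5B007  P=1,RW=1,US=1,PS=0
  ⇒ phys 0x5B52A  [3 reads]

Access #1 fault: PAGE_NOT_PRESENT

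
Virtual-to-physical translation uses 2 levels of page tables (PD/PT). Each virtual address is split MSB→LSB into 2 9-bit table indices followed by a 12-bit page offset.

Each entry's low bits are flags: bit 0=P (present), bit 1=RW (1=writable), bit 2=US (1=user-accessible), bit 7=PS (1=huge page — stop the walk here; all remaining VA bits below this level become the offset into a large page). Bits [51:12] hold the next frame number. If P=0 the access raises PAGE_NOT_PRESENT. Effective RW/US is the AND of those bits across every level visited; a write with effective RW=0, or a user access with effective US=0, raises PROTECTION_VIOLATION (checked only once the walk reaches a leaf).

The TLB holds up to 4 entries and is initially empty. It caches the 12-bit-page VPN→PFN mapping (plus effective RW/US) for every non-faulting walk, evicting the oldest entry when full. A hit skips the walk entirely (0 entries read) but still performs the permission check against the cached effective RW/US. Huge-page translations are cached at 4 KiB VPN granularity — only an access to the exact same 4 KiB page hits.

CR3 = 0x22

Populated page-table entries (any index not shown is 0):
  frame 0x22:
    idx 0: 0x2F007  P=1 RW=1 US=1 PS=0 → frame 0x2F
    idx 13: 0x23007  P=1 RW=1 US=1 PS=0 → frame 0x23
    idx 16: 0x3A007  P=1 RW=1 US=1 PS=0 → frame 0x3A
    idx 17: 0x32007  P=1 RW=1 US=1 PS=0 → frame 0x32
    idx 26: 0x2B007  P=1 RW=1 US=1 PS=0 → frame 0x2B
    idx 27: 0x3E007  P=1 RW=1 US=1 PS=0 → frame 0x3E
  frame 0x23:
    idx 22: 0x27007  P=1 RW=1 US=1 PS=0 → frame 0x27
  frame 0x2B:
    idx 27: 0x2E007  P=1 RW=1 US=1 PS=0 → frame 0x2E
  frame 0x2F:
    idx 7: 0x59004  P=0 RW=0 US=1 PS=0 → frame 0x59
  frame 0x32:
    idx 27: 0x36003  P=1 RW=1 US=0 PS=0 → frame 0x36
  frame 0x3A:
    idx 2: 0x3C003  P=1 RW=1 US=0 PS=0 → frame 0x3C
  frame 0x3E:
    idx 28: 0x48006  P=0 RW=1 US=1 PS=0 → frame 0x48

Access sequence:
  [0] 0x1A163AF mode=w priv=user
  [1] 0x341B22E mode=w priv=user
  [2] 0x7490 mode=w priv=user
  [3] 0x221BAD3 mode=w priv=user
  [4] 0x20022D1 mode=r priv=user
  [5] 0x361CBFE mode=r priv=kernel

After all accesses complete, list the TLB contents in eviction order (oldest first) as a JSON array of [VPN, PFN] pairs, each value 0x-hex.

Trace:
#0 VA=0x1A163AF (w,user):
  L0 @0x22[13] → 0x23007  P=1,RW=1,US=1,PS=0
  L1 @0x23[22] → 0x27007  P=1,RW=1,US=1,PS=0
  ✓ 0x273AF  — 2 lookups
#1 VA=0x341B22E (w,user):
  L0 @0x22[26] → 0x2B007  P=1,RW=1,US=1,PS=0
  L1 @0x2B[27] → 0x2E007  P=1,RW=1,US=1,PS=0
  ✓ 0x2E22E  — 2 lookups
#2 VA=0x7490 (w,user):
  L0 @0x22[0] → 0x2F007  P=1,RW=1,US=1,PS=0
  L1 @0x2F[7] → 0x59004  P=0,RW=0,US=1,PS=0
  ⇒ fault: PAGE_NOT_PRESENT  — 2 lookups
#3 VA=0x221BAD3 (w,user):
  L0 @0x22[17] → 0x32007  P=1,RW=1,US=1,PS=0
  L1 @0x32[27] → 0x36003  P=1,RW=1,US=0,PS=0
  ⇒ fault: PROTECTION_VIOLATION  — 2 lookups
#4 VA=0x20022D1 (r,user):
  L0 @0x22[16] → 0x3A007  P=1,RW=1,US=1,PS=0
  L1 @0x3A[2] → 0x3C003  P=1,RW=1,US=0,PS=0
  ⇒ fault: PROTECTION_VIOLATION  — 2 lookups
#5 VA=0x361CBFE (r,kernel):
  L0 @0x22[27] → 0x3E007  P=1,RW=1,US=1,PS=0
  L1 @0x3E[28] → 0x48006  P=0,RW=1,US=1,PS=0
  ⇒ fault: PAGE_NOT_PRESENT  — 2 lookups

TLB: [["0x1A16", "0x27"], ["0x341B", "0x2E"]]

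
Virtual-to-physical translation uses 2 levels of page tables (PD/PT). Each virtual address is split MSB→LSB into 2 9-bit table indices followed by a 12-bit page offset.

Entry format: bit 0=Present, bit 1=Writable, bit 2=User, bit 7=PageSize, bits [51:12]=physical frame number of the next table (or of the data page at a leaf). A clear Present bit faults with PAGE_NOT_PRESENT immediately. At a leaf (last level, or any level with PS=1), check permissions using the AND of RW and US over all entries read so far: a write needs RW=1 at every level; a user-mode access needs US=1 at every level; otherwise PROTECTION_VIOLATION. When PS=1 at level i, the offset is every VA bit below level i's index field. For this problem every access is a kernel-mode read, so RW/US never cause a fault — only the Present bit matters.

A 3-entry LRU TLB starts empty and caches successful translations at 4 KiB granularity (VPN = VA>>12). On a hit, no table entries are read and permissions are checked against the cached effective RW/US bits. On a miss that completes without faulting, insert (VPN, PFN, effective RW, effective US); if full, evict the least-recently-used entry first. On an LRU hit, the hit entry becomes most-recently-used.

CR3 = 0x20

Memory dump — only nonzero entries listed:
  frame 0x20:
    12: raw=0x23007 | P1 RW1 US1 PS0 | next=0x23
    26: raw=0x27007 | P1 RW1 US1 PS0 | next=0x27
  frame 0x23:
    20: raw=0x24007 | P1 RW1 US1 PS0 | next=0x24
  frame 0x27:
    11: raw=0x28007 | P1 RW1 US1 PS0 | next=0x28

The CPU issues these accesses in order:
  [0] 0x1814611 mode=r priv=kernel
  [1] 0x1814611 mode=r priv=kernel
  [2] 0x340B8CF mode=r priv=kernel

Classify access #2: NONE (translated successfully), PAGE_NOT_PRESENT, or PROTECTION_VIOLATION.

Trace:
#0 VA=0x1814611 (r,kernel):
  [0] read 0x20 idx=12: raw=0x23007 flags P=1 W=1 U=1 S=0
  [1] read 0x23 idx=20: raw=0x24007 flags P=1 W=1 U=1 S=0
  → PA=0x24611  (2 entries read)
#1 VA=0x1814611 (r,kernel):
  TLB hit vpn=0x1814 → PA=0x24611
#2 VA=0x340B8CF (r,kernel):
  [0] read 0x20 idx=26: raw=0x27007 flags P=1 W=1 U=1 S=0
  [1] read 0x27 idx=11: raw=0x28007 flags P=1 W=1 U=1 S=0
  → PA=0x288CF  (2 entries read)

Access #2 fault: NONE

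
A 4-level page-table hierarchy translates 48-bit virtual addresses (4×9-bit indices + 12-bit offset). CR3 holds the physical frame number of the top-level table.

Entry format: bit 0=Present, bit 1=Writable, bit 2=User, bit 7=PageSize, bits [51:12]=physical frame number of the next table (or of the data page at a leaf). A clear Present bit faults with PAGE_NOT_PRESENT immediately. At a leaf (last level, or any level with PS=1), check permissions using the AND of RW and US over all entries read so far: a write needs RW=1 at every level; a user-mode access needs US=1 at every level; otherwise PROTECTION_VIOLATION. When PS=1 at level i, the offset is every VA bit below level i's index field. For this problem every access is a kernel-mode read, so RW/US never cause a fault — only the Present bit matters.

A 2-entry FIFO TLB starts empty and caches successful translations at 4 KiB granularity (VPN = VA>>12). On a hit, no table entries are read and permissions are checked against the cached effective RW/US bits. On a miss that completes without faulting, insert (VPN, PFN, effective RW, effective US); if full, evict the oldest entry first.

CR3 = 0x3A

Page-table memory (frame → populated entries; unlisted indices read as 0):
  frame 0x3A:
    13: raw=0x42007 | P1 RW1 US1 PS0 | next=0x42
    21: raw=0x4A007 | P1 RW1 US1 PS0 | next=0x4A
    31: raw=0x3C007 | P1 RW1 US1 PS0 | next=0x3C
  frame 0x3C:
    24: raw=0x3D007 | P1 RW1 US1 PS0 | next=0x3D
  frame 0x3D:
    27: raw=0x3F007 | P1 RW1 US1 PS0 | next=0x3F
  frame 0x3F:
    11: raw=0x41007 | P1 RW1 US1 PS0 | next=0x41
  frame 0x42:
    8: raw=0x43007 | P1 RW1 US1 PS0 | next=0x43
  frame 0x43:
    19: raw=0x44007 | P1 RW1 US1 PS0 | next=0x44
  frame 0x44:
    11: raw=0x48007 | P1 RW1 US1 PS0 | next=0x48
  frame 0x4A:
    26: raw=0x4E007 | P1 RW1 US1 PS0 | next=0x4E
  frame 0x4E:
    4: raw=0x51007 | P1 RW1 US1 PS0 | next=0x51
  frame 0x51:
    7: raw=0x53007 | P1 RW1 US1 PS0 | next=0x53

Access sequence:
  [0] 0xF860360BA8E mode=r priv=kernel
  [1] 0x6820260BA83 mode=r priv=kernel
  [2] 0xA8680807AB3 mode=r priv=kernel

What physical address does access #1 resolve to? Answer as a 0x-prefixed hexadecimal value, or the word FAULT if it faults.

Trace:
#0 VA=0xF860360BA8E (r,kernel):
  L0 @0x3A[31] → 0x3C007  P=1,RW=1,US=1,PS=0
  L1 @0x3C[24] → 0x3D007  P=1,RW=1,US=1,PS=0
  L2 @0x3D[27] → 0x3F007  P=1,RW=1,US=1,PS=0
  L3 @0x3F[11] → 0x41007  P=1,RW=1,US=1,PS=0
  → PA=0x41A8E  (4 entries read)
#1 VA=0x6820260BA83 (r,kernel):
  L0 @0x3A[13] → 0x42007  P=1,RW=1,US=1,PS=0
  L1 @0x42[8] → 0x43007  P=1,RW=1,US=1,PS=0
  L2 @0x43[19] → 0x44007  P=1,RW=1,US=1,PS=0
  L3 @0x44[11] → 0x48007  P=1,RW=1,US=1,PS=0
  → PA=0x48A83  (4 entries read)
#2 VA=0xA8680807AB3 (r,kernel):
  L0 @0x3A[21] → 0x4A007  P=1,RW=1,US=1,PS=0
  L1 @0x4A[26] → 0x4E007  P=1,RW=1,US=1,PS=0
  L2 @0x4E[4] → 0x51007  P=1,RW=1,US=1,PS=0
  L3 @0x51[7] → 0x53007  P=1,RW=1,US=1,PS=0
  → PA=0x53AB3  (4 entries read)

Access #1 PA: 0x48A83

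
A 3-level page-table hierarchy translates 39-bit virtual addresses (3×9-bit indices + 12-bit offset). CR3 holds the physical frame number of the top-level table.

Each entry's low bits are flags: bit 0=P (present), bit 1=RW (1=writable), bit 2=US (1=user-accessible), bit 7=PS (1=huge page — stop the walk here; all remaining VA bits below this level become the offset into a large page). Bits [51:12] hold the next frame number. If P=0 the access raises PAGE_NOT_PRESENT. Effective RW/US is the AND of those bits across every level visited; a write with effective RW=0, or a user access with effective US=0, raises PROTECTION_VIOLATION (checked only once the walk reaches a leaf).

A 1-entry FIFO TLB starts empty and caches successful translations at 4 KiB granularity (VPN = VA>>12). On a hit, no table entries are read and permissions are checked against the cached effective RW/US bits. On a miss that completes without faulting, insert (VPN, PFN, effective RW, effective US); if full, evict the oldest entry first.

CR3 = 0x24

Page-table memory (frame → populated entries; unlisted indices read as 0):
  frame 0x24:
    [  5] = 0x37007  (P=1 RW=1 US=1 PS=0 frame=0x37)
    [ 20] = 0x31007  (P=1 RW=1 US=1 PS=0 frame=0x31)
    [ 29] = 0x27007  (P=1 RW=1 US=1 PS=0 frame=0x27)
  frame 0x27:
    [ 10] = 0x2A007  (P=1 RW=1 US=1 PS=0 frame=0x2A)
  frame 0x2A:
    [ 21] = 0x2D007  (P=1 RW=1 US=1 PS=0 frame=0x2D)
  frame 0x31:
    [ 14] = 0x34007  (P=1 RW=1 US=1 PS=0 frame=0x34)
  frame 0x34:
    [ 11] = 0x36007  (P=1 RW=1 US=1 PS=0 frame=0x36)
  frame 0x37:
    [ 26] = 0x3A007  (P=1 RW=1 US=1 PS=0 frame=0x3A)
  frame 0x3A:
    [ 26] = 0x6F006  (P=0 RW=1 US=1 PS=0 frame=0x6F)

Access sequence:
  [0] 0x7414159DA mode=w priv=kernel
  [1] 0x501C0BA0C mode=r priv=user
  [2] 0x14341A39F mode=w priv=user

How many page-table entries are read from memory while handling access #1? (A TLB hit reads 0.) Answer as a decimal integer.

Trace:
#0 VA=0x7414159DA (w,kernel):
  L0 @0x24[29] → 0x27007  P=1,RW=1,US=1,PS=0
  L1 @0x27[10] → 0x2A007  P=1,RW=1,US=1,PS=0
  L2 @0x2A[21] → 0x2D007  P=1,RW=1,US=1,PS=0
  → PA=0x2D9DA  (3 entries read)
#1 VA=0x501C0BA0C (r,user):
  L0 @0x24[20] → 0x31007  P=1,RW=1,US=1,PS=0
  L1 @0x31[14] → 0x34007  P=1,RW=1,US=1,PS=0
  L2 @0x34[11] → 0x36007  P=1,RW=1,US=1,PS=0
  → PA=0x36A0C  (3 entries read)
#2 VA=0x14341A39F (w,user):
  L0 @0x24[5] → 0x37007  P=1,RW=1,US=1,PS=0
  L1 @0x37[26] → 0x3A007  P=1,RW=1,US=1,PS=0
  L2 @0x3A[26] → 0x6F006  P=0,RW=1,US=1,PS=0
  → PAGE_NOT_PRESENT  (3 entries read)

Entries read for #1: 3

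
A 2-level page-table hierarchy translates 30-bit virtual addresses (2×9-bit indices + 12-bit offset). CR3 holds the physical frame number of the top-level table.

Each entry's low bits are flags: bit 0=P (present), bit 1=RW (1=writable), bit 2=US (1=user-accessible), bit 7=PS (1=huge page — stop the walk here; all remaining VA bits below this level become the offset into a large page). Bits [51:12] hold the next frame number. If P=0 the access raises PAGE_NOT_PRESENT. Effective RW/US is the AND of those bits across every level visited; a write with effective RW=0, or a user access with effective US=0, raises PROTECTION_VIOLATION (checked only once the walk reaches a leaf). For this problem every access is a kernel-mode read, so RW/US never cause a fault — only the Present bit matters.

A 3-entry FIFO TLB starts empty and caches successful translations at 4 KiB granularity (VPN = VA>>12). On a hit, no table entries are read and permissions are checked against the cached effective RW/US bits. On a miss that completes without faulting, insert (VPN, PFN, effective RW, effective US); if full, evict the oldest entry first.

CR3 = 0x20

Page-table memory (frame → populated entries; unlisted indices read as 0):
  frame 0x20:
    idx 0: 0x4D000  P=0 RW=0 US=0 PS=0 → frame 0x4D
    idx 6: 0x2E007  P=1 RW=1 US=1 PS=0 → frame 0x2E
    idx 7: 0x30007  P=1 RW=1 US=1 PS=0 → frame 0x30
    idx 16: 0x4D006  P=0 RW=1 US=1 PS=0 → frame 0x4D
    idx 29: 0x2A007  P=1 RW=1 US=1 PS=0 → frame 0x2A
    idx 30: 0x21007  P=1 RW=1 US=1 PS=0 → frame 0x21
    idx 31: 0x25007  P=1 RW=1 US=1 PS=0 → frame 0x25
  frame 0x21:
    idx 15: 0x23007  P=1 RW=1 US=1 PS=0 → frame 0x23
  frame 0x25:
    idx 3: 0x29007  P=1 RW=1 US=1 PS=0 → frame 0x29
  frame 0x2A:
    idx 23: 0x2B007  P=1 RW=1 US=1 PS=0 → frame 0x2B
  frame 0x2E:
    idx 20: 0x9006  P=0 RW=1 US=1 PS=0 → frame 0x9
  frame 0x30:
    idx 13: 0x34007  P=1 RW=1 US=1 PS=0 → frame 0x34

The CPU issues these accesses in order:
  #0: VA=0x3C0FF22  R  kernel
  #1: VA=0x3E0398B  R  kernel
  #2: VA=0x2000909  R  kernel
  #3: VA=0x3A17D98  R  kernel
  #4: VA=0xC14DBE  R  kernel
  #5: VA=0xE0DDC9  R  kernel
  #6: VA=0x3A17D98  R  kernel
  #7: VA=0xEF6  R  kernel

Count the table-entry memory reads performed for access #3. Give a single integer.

Per-access translation:
#0 VA=0x3C0FF22 (r,kernel):
  [0] read 0x20 idx=30: raw=0x21007 flags P=1 W=1 U=1 S=0
  [1] read 0x21 idx=15: raw=0x23007 flags P=1 W=1 U=1 S=0
  ⇒ phys 0x23F22  [2 reads]
#1 VA=0x3E0398B (r,kernel):
  [0] read 0x20 idx=31: raw=0x25007 flags P=1 W=1 U=1 S=0
  [1] read 0x25 idx=3: raw=0x29007 flags P=1 W=1 U=1 S=0
  ⇒ phys 0x2998B  [2 reads]
#2 VA=0x2000909 (r,kernel):
  [0] read 0x20 idx=16: raw=0x4D006 flags P=0 W=1 U=1 S=0
  ✗ PAGE_NOT_PRESENT  [1 reads]
#3 VA=0x3A17D98 (r,kernel):
  [0] read 0x20 idx=29: raw=0x2A007 flags P=1 W=1 U=1 S=0
  [1] read 0x2A idx=23: raw=0x2B007 flags P=1 W=1 U=1 S=0
  ⇒ phys 0x2BD98  [2 reads]
#4 VA=0xC14DBE (r,kernel):
  [0] read 0x20 idx=6: raw=0x2E007 flags P=1 W=1 U=1 S=0
  [1] read 0x2E idx=20: raw=0x9006 flags P=0 W=1 U=1 S=0
  ✗ PAGE_NOT_PRESENT  [2 reads]
#5 VA=0xE0DDC9 (r,kernel):
  [0] read 0x20 idx=7: raw=0x30007 flags P=1 W=1 U=1 S=0
  [1] read 0x30 idx=13: raw=0x34007 flags P=1 W=1 U=1 S=0
  ⇒ phys 0x34DC9  [2 reads]
#6 VA=0x3A17D98 (r,kernel):
  TLB hit vpn=0x3A17 → PA=0x2BD98
#7 VA=0xEF6 (r,kernel):
  [0] read 0x20 idx=0: raw=0x4D000 flags P=0 W=0 U=0 S=0
  ✗ PAGE_NOT_PRESENT  [1 reads]

Entries read for #3: 2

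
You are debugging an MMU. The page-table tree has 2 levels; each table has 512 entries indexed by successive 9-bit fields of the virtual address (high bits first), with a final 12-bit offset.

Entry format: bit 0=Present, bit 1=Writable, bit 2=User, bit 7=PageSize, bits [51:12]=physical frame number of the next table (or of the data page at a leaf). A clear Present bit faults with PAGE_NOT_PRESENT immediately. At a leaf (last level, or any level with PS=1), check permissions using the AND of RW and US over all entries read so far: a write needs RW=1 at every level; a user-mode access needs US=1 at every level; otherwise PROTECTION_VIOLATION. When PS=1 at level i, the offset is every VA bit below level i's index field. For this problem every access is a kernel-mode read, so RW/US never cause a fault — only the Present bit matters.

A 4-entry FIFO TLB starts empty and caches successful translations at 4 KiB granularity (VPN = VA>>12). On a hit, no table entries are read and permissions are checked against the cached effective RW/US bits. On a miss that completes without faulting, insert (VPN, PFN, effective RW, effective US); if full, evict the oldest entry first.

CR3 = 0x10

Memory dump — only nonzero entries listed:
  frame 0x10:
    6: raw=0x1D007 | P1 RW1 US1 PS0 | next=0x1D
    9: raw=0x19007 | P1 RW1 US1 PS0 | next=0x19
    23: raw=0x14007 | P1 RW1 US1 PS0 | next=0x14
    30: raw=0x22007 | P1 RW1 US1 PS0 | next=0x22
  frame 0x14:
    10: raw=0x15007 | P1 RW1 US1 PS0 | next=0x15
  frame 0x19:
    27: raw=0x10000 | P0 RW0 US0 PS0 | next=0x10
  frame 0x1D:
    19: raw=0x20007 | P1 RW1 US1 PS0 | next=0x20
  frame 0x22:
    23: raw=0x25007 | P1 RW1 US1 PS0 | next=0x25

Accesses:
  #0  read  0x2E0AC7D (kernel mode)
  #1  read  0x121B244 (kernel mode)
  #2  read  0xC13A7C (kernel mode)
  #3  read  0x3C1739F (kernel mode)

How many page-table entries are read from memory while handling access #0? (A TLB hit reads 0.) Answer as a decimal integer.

Per-access translation:
#0 VA=0x2E0AC7D (r,kernel):
  lvl0: tbl 0x10, slot 23 ⇒ 0x14007 (P1/RW1/US1/PS0)
  lvl1: tbl 0x14, slot 10 ⇒ 0x15007 (P1/RW1/US1/PS0)
  ⇒ phys 0x15C7D  [2 reads]
#1 VA=0x121B244 (r,kernel):
  lvl0: tbl 0x10, slot 9 ⇒ 0x19007 (P1/RW1/US1/PS0)
  lvl1: tbl 0x19, slot 27 ⇒ 0x10000 (P0/RW0/US0/PS0)
  ✗ PAGE_NOT_PRESENT  [2 reads]
#2 VA=0xC13A7C (r,kernel):
  lvl0: tbl 0x10, slot 6 ⇒ 0x1D007 (P1/RW1/US1/PS0)
  lvl1: tbl 0x1D, slot 19 ⇒ 0x20007 (P1/RW1/US1/PS0)
  ⇒ phys 0x20A7C  [2 reads]
#3 VA=0x3C1739F (r,kernel):
  lvl0: tbl 0x10, slot 30 ⇒ 0x22007 (P1/RW1/US1/PS0)
  lvl1: tbl 0x22, slot 23 ⇒ 0x25007 (P1/RW1/US1/PS0)
  ⇒ phys 0x2539F  [2 reads]

Entries read for #0: 2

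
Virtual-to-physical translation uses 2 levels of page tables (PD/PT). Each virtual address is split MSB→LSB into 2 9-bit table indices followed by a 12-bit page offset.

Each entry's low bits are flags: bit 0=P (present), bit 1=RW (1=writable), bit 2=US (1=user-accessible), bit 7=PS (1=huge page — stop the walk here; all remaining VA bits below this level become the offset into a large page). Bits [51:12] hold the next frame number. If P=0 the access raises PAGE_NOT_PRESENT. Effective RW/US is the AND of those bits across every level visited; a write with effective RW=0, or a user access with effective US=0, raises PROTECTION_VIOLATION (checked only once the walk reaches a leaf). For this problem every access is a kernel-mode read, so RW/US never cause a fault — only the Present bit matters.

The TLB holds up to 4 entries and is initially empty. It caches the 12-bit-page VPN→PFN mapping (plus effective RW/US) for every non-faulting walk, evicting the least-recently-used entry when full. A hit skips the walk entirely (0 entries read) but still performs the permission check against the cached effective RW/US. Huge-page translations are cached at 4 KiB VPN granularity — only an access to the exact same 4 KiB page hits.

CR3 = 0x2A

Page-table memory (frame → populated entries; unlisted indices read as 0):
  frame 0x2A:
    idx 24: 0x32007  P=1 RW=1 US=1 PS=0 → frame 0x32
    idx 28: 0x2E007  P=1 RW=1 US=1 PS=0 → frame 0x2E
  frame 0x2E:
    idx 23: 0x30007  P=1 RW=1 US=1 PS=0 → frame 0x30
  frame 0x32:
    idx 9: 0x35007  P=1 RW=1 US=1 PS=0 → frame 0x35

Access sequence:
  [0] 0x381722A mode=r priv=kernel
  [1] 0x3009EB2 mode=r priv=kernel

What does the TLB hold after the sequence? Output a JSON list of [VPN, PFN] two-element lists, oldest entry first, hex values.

Trace:
#0 VA=0x381722A (r,kernel):
  lvl0: tbl 0x2A, slot 28 ⇒ 0x2E007 (P1/RW1/US1/PS0)
  lvl1: tbl 0x2E, slot 23 ⇒ 0x30007 (P1/RW1/US1/PS0)
  ✓ 0x3022A  — 2 lookups
#1 VA=0x3009EB2 (r,kernel):
  lvl0: tbl 0x2A, slot 24 ⇒ 0x32007 (P1/RW1/US1/PS0)
  lvl1: tbl 0x32, slot 9 ⇒ 0x35007 (P1/RW1/US1/PS0)
  ✓ 0x35EB2  — 2 lookups

TLB: [["0x3817", "0x30"], ["0x3009", "0x35"]]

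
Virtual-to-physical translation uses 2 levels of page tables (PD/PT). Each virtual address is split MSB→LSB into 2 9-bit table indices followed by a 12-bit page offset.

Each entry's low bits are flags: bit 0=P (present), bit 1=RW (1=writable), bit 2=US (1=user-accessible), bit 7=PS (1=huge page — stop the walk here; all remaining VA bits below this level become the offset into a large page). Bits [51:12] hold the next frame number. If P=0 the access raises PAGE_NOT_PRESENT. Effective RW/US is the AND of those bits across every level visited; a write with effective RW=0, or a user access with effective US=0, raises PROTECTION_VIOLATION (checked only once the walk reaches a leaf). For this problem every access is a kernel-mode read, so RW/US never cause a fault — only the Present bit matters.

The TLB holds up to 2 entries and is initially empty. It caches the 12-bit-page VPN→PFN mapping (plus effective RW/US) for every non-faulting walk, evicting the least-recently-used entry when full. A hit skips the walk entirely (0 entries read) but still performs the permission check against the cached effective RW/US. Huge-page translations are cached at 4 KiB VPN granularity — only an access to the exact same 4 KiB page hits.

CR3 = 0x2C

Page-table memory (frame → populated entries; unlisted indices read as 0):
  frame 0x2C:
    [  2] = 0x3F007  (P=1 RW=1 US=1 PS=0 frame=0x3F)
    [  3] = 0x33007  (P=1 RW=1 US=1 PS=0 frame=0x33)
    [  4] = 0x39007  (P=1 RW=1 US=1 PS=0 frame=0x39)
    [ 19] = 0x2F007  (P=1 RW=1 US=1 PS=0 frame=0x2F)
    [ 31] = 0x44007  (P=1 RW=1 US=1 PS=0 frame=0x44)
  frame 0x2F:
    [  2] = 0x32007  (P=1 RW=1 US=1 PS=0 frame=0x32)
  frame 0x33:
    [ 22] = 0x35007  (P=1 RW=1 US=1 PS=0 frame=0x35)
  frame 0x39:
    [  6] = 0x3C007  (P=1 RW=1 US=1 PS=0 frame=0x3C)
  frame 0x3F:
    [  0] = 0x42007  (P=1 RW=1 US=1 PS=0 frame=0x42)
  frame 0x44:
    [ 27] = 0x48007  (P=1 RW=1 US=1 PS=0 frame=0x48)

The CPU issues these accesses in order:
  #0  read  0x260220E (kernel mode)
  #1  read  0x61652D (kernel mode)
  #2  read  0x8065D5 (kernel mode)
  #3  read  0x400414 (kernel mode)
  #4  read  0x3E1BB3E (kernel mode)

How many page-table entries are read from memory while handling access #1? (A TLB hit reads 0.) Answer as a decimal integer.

Trace:
#0 VA=0x260220E (r,kernel):
  L0: frame=0x2C idx=19 entry=0x2F007 [P=1 RW=1 US=1 PS=0]
  L1: frame=0x2F idx=2 entry=0x32007 [P=1 RW=1 US=1 PS=0]
  ✓ 0x3220E  — 2 lookups
#1 VA=0x61652D (r,kernel):
  L0: frame=0x2C idx=3 entry=0x33007 [P=1 RW=1 US=1 PS=0]
  L1: frame=0x33 idx=22 entry=0x35007 [P=1 RW=1 US=1 PS=0]
  ✓ 0x3552D  — 2 lookups
#2 VA=0x8065D5 (r,kernel):
  L0: frame=0x2C idx=4 entry=0x39007 [P=1 RW=1 US=1 PS=0]
  L1: frame=0x39 idx=6 entry=0x3C007 [P=1 RW=1 US=1 PS=0]
  ✓ 0x3C5D5  — 2 lookups
#3 VA=0x400414 (r,kernel):
  L0: frame=0x2C idx=2 entry=0x3F007 [P=1 RW=1 US=1 PS=0]
  L1: frame=0x3F idx=0 entry=0x42007 [P=1 RW=1 US=1 PS=0]
  ✓ 0x42414  — 2 lookups
#4 VA=0x3E1BB3E (r,kernel):
  L0: frame=0x2C idx=31 entry=0x44007 [P=1 RW=1 US=1 PS=0]
  L1: frame=0x44 idx=27 entry=0x48007 [P=1 RW=1 US=1 PS=0]
  ✓ 0x48B3E  — 2 lookups

Entries read for #1: 2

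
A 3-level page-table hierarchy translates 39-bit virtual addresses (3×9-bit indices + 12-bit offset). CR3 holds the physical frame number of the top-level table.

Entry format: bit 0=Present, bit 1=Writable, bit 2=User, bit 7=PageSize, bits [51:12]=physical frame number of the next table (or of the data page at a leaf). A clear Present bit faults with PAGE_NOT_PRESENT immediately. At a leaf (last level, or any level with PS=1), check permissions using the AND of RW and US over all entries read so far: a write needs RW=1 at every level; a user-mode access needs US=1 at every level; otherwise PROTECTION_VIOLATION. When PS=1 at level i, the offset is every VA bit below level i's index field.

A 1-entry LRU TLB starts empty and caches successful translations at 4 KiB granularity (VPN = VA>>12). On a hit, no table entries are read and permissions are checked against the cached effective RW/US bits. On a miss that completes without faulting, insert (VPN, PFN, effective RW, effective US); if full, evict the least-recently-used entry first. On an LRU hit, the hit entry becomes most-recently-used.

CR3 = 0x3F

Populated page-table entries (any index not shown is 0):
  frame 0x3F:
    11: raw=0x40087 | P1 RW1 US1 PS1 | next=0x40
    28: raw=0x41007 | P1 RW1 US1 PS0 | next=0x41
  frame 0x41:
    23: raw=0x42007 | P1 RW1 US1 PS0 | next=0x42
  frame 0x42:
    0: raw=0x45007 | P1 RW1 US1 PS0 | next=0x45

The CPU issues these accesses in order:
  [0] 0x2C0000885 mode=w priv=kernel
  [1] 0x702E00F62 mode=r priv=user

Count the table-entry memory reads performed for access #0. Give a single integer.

Walk each access:
#0 VA=0x2C0000885 (w,kernel):
  lvl0: tbl 0x3F, slot 11 ⇒ 0x40087 (P1/RW1/US1/PS1)
  ✓ 0x40885 (huge @L0)  — 1 lookups
#1 VA=0x702E00F62 (r,user):
  lvl0: tbl 0x3F, slot 28 ⇒ 0x41007 (P1/RW1/US1/PS0)
  lvl1: tbl 0x41, slot 23 ⇒ 0x42007 (P1/RW1/US1/PS0)
  lvl2: tbl 0x42, slot 0 ⇒ 0x45007 (P1/RW1/US1/PS0)
  ✓ 0x45F62  — 3 lookups

Entries read for #0: 1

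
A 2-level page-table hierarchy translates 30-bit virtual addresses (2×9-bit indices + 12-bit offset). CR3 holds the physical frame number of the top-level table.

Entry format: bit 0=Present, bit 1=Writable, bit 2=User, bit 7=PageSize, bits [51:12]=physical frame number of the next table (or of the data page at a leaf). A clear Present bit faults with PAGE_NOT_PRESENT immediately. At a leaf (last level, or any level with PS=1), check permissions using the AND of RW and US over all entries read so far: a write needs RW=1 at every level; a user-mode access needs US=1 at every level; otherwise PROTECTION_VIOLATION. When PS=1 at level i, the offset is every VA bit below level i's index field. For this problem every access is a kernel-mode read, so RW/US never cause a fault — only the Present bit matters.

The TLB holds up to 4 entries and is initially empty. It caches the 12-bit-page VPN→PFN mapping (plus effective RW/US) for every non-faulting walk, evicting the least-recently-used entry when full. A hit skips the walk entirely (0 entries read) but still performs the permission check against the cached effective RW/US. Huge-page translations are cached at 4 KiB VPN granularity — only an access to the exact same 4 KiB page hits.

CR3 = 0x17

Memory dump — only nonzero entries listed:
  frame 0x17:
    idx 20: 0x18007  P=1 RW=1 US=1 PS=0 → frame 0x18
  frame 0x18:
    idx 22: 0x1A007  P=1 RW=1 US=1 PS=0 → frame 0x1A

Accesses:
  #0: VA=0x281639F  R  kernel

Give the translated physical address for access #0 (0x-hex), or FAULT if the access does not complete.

Trace:
#0 VA=0x281639F (r,kernel):
  L0 @0x17[20] → 0x18007  P=1,RW=1,US=1,PS=0
  L1 @0x18[22] → 0x1A007  P=1,RW=1,US=1,PS=0
  → PA=0x1A39F  (2 entries read)

Access #0 PA: 0x1A39F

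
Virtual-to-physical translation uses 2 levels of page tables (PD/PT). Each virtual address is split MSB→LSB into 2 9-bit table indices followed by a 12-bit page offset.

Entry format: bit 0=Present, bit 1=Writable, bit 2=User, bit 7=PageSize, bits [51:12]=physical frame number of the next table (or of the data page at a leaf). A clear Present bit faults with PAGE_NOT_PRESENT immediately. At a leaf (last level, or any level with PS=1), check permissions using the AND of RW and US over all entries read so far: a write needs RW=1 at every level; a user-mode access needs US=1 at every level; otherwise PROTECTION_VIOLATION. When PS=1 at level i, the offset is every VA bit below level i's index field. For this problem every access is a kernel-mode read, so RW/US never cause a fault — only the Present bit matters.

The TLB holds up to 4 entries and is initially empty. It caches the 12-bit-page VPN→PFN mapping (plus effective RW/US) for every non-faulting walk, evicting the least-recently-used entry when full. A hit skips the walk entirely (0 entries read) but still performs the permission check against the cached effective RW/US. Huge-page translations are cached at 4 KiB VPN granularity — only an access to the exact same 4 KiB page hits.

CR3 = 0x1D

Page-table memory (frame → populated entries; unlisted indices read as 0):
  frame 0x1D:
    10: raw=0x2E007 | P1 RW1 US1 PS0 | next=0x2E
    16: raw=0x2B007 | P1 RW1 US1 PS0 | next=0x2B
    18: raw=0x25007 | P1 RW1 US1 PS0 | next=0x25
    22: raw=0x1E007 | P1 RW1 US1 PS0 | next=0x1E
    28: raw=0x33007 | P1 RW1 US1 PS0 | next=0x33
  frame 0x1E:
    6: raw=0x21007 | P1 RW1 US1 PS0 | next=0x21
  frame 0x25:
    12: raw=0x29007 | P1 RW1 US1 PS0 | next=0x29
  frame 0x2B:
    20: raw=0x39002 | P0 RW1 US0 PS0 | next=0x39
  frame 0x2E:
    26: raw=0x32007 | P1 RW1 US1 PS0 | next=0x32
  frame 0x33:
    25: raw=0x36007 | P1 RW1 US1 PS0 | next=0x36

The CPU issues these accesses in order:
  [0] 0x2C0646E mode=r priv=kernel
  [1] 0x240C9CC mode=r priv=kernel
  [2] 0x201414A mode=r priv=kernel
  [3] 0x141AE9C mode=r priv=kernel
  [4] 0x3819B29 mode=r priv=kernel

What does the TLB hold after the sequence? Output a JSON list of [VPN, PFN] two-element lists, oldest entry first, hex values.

Per-access translation:
#0 VA=0x2C0646E (r,kernel):
  [0] read 0x1D idx=22: raw=0x1E007 flags P=1 W=1 U=1 S=0
  [1] read 0x1E idx=6: raw=0x21007 flags P=1 W=1 U=1 S=0
  → PA=0x2146E  (2 entries read)
#1 VA=0x240C9CC (r,kernel):
  [0] read 0x1D idx=18: raw=0x25007 flags P=1 W=1 U=1 S=0
  [1] read 0x25 idx=12: raw=0x29007 flags P=1 W=1 U=1 S=0
  → PA=0x299CC  (2 entries read)
#2 VA=0x201414A (r,kernel):
  [0] read 0x1D idx=16: raw=0x2B007 flags P=1 W=1 U=1 S=0
  [1] read 0x2B idx=20: raw=0x39002 flags P=0 W=1 U=0 S=0
  ✗ PAGE_NOT_PRESENT  [2 reads]
#3 VA=0x141AE9C (r,kernel):
  [0] read 0x1D idx=10: raw=0x2E007 flags P=1 W=1 U=1 S=0
  [1] read 0x2E idx=26: raw=0x32007 flags P=1 W=1 U=1 S=0
  → PA=0x32E9C  (2 entries read)
#4 VA=0x3819B29 (r,kernel):
  [0] read 0x1D idx=28: raw=0x33007 flags P=1 W=1 U=1 S=0
  [1] read 0x33 idx=25: raw=0x36007 flags P=1 W=1 U=1 S=0
  → PA=0x36B29  (2 entries read)

TLB: [["0x2C06", "0x21"], ["0x240C", "0x29"], ["0x141A", "0x32"], ["0x3819", "0x36"]]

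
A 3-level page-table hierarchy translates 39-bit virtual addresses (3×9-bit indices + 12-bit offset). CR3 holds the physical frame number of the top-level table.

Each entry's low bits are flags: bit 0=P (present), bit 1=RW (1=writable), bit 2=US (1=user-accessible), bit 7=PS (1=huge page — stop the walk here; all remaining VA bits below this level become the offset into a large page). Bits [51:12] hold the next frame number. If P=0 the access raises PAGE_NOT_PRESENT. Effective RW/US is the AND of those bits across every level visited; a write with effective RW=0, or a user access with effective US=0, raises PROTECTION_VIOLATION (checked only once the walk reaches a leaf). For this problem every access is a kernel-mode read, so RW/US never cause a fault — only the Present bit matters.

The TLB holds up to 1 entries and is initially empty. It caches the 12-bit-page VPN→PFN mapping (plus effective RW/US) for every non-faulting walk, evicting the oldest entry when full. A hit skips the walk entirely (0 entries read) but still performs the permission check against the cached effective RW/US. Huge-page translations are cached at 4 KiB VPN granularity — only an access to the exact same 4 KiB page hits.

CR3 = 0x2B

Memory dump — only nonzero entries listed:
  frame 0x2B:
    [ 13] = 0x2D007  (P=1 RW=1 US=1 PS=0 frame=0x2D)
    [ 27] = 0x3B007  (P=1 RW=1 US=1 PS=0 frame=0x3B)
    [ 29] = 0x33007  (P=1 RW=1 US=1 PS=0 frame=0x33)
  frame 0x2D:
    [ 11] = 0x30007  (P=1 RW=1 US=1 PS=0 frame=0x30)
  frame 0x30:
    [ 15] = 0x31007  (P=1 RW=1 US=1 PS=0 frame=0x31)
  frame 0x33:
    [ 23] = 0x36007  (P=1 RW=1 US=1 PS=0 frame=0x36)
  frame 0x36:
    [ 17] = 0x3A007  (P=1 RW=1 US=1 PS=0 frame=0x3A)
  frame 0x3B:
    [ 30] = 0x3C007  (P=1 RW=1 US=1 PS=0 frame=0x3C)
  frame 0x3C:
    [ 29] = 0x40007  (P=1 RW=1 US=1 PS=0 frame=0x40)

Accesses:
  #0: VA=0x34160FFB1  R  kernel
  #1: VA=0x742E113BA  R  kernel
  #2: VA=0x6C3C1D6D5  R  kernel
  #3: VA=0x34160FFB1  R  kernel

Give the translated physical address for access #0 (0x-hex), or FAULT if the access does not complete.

Trace:
#0 VA=0x34160FFB1 (r,kernel):
  [0] read 0x2B idx=13: raw=0x2D007 flags P=1 W=1 U=1 S=0
  [1] read 0x2D idx=11: raw=0x30007 flags P=1 W=1 U=1 S=0
  [2] read 0x30 idx=15: raw=0x31007 flags P=1 W=1 U=1 S=0
  ✓ 0x31FB1  — 3 lookups
#1 VA=0x742E113BA (r,kernel):
  [0] read 0x2B idx=29: raw=0x33007 flags P=1 W=1 U=1 S=0
  [1] read 0x33 idx=23: raw=0x36007 flags P=1 W=1 U=1 S=0
  [2] read 0x36 idx=17: raw=0x3A007 flags P=1 W=1 U=1 S=0
  ✓ 0x3A3BA  — 3 lookups
#2 VA=0x6C3C1D6D5 (r,kernel):
  [0] read 0x2B idx=27: raw=0x3B007 flags P=1 W=1 U=1 S=0
  [1] read 0x3B idx=30: raw=0x3C007 flags P=1 W=1 U=1 S=0
  [2] read 0x3C idx=29: raw=0x40007 flags P=1 W=1 U=1 S=0
  ✓ 0x406D5  — 3 lookups
#3 VA=0x34160FFB1 (r,kernel):
  [0] read 0x2B idx=13: raw=0x2D007 flags P=1 W=1 U=1 S=0
  [1] read 0x2D idx=11: raw=0x30007 flags P=1 W=1 U=1 S=0
  [2] read 0x30 idx=15: raw=0x31007 flags P=1 W=1 U=1 S=0
  ✓ 0x31FB1  — 3 lookups

Access #0 PA: 0x31FB1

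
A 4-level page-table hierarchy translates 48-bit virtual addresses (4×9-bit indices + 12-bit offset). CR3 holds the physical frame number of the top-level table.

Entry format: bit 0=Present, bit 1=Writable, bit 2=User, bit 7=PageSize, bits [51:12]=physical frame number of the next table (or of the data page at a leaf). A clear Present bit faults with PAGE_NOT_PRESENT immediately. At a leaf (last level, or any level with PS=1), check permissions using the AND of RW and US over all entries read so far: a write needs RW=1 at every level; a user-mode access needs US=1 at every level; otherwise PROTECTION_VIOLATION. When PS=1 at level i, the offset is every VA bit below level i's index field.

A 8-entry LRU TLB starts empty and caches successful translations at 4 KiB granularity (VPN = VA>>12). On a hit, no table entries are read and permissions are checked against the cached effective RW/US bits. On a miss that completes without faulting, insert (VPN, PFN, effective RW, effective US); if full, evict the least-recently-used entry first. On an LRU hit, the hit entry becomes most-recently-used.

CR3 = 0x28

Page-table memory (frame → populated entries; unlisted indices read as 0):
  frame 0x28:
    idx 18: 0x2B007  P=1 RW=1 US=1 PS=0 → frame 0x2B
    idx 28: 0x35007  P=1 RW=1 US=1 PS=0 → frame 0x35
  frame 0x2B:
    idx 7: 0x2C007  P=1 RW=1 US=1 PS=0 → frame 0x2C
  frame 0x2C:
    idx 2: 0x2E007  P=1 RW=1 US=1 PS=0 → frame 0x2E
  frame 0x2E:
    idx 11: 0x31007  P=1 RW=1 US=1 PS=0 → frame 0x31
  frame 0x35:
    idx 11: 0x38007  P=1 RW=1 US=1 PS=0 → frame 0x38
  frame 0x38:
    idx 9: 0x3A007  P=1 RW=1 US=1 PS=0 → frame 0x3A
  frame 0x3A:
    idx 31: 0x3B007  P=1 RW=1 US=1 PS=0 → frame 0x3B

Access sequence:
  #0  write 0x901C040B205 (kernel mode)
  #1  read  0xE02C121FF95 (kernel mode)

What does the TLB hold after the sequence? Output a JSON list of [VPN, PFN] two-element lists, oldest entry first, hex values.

Trace:
#0 VA=0x901C040B205 (w,kernel):
  L0: frame=0x28 idx=18 entry=0x2B007 [P=1 RW=1 US=1 PS=0]
  L1: frame=0x2B idx=7 entry=0x2C007 [P=1 RW=1 US=1 PS=0]
  L2: frame=0x2C idx=2 entry=0x2E007 [P=1 RW=1 US=1 PS=0]
  L3: frame=0x2E idx=11 entry=0x31007 [P=1 RW=1 US=1 PS=0]
  → PA=0x31205  (4 entries read)
#1 VA=0xE02C121FF95 (r,kernel):
  L0: frame=0x28 idx=28 entry=0x35007 [P=1 RW=1 US=1 PS=0]
  L1: frame=0x35 idx=11 entry=0x38007 [P=1 RW=1 US=1 PS=0]
  L2: frame=0x38 idx=9 entry=0x3A007 [P=1 RW=1 US=1 PS=0]
  L3: frame=0x3A idx=31 entry=0x3B007 [P=1 RW=1 US=1 PS=0]
  → PA=0x3BF95  (4 entries read)

TLB: [["0x901C040B", "0x31"], ["0xE02C121F", "0x3B"]]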